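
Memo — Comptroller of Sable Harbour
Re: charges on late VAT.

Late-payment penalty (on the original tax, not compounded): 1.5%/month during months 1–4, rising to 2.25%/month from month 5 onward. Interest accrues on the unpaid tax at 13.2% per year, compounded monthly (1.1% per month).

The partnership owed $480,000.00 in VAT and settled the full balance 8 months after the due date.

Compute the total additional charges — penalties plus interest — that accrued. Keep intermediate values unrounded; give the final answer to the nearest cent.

Penalty, months 1–4: 4 × 1.5% × $480,000.00 = $28,800.00
Penalty, months 5–8: 4 × 2.25% × $480,000.00 = $43,200.00
Interest: $480,000.00 × ((1 + 0.011)^8 − 1) = $480,000.00 × 0.0914636… = $43,902.5136…
Penalties + interest = $72,000.0000 + $43,902.5136… = $115,902.51

$115,902.51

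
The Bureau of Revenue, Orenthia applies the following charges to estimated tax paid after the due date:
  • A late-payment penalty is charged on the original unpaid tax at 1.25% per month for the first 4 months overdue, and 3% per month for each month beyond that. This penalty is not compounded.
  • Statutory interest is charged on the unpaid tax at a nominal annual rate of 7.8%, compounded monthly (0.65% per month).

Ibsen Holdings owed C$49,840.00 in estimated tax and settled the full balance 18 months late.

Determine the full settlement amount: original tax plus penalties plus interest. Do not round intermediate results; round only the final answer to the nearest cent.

C$79,429.70

Penalty, months 1–4: 4 × 1.25% × C$49,840.00 = C$2,492.00
Penalty, months 5–18: 14 × 3% × C$49,840.00 = C$20,932.80
Interest: C$49,840.00 × ((1 + 0.0065)^18 − 1) = C$49,840.00 × 0.1236939… = C$6,164.9043…
Total = C$49,840.00 + C$23,424.8000 + C$6,164.9043… = C$79,429.70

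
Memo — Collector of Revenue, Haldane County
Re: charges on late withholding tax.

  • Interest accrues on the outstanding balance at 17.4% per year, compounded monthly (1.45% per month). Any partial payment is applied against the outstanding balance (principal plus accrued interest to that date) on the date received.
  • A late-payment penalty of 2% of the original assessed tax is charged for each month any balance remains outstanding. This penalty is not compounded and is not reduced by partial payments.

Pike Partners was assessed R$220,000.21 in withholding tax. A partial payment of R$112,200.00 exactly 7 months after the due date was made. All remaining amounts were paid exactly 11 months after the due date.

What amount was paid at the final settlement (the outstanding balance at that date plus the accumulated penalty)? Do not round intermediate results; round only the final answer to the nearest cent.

Balance at month 7: R$220,000.2100 × (1 + 0.0145)^7 = R$243,325.4050…
After R$112,200.00 payment: R$243,325.4050… − R$112,200.00 = R$131,125.4050…
Balance at month 11: R$131,125.4050… × (1 + 0.0145)^4 = R$138,897.6980…
Penalty: 11 × 2% × R$220,000.21 = R$48,400.05…
Final settlement = outstanding balance + penalty = R$138,897.6980… + R$48,400.05… = R$187,297.74

R$187,297.74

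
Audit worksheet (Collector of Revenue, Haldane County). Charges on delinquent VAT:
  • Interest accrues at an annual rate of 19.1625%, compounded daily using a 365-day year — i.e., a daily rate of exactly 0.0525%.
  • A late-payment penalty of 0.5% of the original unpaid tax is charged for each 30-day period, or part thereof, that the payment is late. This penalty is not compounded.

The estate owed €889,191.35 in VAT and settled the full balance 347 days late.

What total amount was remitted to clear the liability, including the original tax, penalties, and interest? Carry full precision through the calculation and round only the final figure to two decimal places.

Penalty periods: ⌈347/30⌉ = 12; penalty = 12 × 0.5% × €889,191.35 = €53,351.48…
Interest: €889,191.35 × ((1 + 0.000525)^347 − 1) = €889,191.35 × 0.19976679… = €177,630.9012…
Total = €889,191.35 + €53,351.4810 + €177,630.9012… = €1,120,173.73

€1,120,173.73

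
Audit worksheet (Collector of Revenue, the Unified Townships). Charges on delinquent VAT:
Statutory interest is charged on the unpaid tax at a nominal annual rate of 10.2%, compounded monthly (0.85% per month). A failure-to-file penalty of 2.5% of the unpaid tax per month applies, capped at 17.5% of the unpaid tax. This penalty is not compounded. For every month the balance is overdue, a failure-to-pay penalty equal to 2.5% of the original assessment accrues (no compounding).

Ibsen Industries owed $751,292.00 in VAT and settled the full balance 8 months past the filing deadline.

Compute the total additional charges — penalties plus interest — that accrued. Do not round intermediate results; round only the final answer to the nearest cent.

$334,368.33

Failure-to-file: 8 × 2.5% × $751,292.00 = $150,258.40, capped at 17.5% × $751,292.00 = $131,476.10
Failure-to-pay penalty: 8 × 2.5% × $751,292.00 = $150,258.40
Interest: $751,292.00 × ((1 + 0.0085)^8 − 1) = $751,292.00 × 0.0700578… = $52,633.8338…
Penalties + interest = $281,734.5000 + $52,633.8338… = $334,368.33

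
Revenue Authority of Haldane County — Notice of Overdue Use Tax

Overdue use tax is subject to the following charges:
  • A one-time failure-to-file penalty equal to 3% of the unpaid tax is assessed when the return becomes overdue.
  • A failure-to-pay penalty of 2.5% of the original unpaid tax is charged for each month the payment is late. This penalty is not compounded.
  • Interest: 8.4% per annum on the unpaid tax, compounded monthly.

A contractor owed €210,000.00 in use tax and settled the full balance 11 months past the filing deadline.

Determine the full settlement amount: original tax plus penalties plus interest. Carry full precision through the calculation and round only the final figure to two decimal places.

€290,798.00

Failure-to-file penalty: 3% × €210,000.00 = €6,300.00
Failure-to-pay penalty = 2.5% × €210,000.00 × 11 mo = €57,750.00
Interest (8.4%/yr ÷ 12 = 0.7%/month): €210,000.00 × ((1 + 0.007)^11 − 1) = €16,748.0030…
Total = €210,000.00 + €64,050.0000 + €16,748.0030… = €290,798.00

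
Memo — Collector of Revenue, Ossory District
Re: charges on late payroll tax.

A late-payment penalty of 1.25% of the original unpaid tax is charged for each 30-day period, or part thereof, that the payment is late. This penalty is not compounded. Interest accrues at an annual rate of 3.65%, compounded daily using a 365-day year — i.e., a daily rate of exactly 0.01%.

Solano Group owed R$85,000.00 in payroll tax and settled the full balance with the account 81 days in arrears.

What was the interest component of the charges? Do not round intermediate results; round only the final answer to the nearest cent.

Interest: R$85,000.00 × ((1 + 0.0001)^81 − 1) = R$85,000.00 × 0.00813249… = R$691.2613…

R$691.26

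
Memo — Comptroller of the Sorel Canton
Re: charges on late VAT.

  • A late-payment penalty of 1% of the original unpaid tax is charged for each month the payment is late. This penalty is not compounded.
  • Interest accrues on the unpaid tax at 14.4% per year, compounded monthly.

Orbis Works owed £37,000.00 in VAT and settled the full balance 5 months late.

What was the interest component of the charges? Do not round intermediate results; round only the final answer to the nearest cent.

£2,273.92

Interest (14.4%/yr ÷ 12 = 1.2%/month): £37,000.00 × ((1 + 0.012)^5 − 1) = £2,273.9232…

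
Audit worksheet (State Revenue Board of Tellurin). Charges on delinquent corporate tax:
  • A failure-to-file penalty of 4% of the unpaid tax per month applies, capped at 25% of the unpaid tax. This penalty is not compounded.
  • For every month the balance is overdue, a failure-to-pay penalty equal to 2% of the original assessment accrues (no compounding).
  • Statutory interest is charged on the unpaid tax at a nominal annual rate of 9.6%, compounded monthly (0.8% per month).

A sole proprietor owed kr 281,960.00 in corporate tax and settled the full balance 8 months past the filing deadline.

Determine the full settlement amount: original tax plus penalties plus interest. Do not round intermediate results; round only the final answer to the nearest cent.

kr 416,122.48

Failure-to-file: 8 × 4% × kr 281,960.00 = kr 90,227.20, capped at 25% × kr 281,960.00 = kr 70,490.00
Failure-to-pay penalty = 2% × kr 281,960.00 × 8 mo = kr 45,113.60
Interest: kr 281,960.00 × ((1 + 0.008)^8 − 1) = kr 281,960.00 × 0.0658210… = kr 18,558.8780…
Total = kr 281,960.00 + kr 115,603.6000 + kr 18,558.8780… = kr 416,122.48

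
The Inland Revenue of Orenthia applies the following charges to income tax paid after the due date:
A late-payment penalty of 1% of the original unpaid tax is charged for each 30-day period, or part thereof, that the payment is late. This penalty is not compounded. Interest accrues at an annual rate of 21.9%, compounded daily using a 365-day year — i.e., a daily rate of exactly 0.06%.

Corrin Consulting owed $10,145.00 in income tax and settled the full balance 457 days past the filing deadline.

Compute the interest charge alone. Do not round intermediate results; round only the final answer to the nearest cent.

Interest: $10,145.00 × ((1 + 0.0006)^457 − 1) = $10,145.00 × 0.31536971… = $3,199.4257…

$3,199.43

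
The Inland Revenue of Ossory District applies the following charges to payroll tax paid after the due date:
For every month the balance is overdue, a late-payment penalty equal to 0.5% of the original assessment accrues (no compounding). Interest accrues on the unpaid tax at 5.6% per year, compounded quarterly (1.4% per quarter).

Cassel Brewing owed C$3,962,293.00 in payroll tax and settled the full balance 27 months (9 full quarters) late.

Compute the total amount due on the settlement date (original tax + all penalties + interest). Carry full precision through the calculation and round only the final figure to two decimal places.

Late-payment penalty: 27 × 0.5% × C$3,962,293.00 = C$534,909.56…
Interest: C$3,962,293.00 × ((1 + 0.014)^9 − 1) = C$3,962,293.00 × 0.1332914… = C$528,139.6003…
Total = C$3,962,293.00 + C$534,909.5550 + C$528,139.6003… = C$5,025,342.16

C$5,025,342.16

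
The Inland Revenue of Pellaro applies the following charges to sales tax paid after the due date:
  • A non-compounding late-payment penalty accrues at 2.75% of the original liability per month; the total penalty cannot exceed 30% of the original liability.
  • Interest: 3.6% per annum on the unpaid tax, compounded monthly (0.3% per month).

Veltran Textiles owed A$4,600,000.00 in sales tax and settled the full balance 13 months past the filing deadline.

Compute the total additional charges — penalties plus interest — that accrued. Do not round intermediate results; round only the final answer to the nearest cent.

A$1,562,664.99

Penalty (uncapped): 13 × 2.75% × A$4,600,000.00 = A$1,644,500.00; cap = 30% × A$4,600,000.00 = A$1,380,000.00 → penalty = A$1,380,000.00
Interest: A$4,600,000.00 × ((1 + 0.003)^13 − 1) = A$4,600,000.00 × 0.0397098… = A$182,664.9891…
Penalties + interest = A$1,380,000.0000 + A$182,664.9891… = A$1,562,664.99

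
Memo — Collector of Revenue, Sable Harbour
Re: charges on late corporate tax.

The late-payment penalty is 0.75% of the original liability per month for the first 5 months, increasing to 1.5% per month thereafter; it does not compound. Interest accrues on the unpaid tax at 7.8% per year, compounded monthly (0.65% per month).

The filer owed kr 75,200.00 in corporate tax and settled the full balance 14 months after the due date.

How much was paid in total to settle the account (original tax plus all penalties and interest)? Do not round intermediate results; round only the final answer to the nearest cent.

Penalty, months 1–5: 5 × 0.75% × kr 75,200.00 = kr 2,820.00
Penalty, months 6–14: 9 × 1.5% × kr 75,200.00 = kr 10,152.00
Interest: kr 75,200.00 × ((1 + 0.0065)^14 − 1) = kr 75,200.00 × 0.0949465… = kr 7,139.9786…
Total = kr 75,200.00 + kr 12,972.0000 + kr 7,139.9786… = kr 95,311.98

kr 95,311.98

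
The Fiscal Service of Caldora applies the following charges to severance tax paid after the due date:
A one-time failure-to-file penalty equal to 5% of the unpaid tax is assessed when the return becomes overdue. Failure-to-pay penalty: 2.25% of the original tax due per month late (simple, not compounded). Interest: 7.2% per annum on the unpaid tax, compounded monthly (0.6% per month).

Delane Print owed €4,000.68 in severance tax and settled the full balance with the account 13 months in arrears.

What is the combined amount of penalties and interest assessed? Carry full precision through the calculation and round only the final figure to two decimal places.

€1,693.77

Failure-to-file penalty: 5% × €4,000.68 = €200.03…
Failure-to-pay penalty: 13 × 2.25% × €4,000.68 = €1,170.20…
Interest: €4,000.68 × ((1 + 0.006)^13 − 1) = €4,000.68 × 0.0808707… = €323.5378…
Penalties + interest = €1,370.2329 + €323.5378… = €1,693.77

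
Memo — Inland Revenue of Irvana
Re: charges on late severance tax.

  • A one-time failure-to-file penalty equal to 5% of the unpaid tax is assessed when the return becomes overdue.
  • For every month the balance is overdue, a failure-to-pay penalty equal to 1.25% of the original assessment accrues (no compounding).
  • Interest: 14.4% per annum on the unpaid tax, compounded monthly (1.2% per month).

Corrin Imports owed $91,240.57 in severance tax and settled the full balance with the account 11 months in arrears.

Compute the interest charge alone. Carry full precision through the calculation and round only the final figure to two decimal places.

Interest: $91,240.57 × ((1 + 0.012)^11 − 1) = $91,240.57 × 0.1402121… = $12,793.0300…

$12,793.03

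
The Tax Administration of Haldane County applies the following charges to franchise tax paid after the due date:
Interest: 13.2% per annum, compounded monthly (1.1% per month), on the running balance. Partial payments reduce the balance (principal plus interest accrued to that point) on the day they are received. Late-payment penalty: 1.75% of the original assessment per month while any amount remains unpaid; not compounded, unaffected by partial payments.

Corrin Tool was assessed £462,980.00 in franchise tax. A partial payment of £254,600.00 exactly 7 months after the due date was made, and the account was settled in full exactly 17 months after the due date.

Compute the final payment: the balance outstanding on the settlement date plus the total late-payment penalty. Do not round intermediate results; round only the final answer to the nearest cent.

Balance at month 7: £462,980.0000 × (1 + 0.011)^7 = £499,827.6989…
After £254,600.00 payment: £499,827.6989… − £254,600.00 = £245,227.6989…
Balance at month 17: £245,227.6989… × (1 + 0.011)^10 = £273,577.9424…
Penalty: 17 × 1.75% × £462,980.00 = £137,736.55
Final settlement = outstanding balance + penalty = £273,577.9424… + £137,736.55 = £411,314.49

£411,314.49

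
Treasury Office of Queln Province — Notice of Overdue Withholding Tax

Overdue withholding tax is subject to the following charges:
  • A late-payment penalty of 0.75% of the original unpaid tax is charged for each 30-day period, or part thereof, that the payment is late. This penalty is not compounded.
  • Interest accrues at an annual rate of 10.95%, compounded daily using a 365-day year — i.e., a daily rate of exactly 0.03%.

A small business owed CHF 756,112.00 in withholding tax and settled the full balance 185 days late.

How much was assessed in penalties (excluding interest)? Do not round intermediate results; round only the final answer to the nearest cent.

CHF 39,695.88

Penalty periods: ⌈185/30⌉ = 7; penalty = 7 × 0.75% × CHF 756,112.00 = CHF 39,695.88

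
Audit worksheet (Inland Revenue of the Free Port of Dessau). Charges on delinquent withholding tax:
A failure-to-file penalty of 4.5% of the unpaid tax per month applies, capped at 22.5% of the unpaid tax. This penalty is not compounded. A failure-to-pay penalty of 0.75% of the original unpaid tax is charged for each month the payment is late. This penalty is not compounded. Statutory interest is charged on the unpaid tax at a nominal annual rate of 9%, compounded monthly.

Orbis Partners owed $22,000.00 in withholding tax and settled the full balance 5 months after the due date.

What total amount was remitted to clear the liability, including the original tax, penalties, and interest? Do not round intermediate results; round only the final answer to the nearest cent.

Failure-to-file: 5 × 4.5% × $22,000.00 = $4,950.00, capped at 22.5% × $22,000.00 = $4,950.00
Failure-to-pay penalty = 0.75% × $22,000.00 × 5 mo = $825.00
Interest (9%/yr ÷ 12 = 0.75%/month): $22,000.00 × ((1 + 0.0075)^5 − 1) = $837.4682…
Total = $22,000.00 + $5,775.0000 + $837.4682… = $28,612.47

$28,612.47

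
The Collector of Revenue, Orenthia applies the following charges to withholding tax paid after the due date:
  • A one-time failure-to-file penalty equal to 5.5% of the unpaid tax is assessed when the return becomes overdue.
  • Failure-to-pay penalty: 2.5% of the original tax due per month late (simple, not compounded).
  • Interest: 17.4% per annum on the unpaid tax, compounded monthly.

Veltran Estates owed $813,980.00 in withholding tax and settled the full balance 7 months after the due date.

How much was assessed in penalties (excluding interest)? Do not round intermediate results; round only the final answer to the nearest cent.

$187,215.40

Failure-to-file penalty: 5.5% × $813,980.00 = $44,768.90
Failure-to-pay penalty: 7 × 2.5% × $813,980.00 = $142,446.50
Total penalty = $44,768.90 + $142,446.50 = $187,215.40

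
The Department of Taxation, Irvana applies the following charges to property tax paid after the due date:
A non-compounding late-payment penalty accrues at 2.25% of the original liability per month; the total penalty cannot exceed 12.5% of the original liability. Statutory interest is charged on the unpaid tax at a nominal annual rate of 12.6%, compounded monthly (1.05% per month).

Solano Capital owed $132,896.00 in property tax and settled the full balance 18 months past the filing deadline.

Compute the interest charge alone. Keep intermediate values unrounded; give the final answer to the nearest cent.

$27,489.70

Interest: $132,896.00 × ((1 + 0.0105)^18 − 1) = $132,896.00 × 0.2068512… = $27,489.6951…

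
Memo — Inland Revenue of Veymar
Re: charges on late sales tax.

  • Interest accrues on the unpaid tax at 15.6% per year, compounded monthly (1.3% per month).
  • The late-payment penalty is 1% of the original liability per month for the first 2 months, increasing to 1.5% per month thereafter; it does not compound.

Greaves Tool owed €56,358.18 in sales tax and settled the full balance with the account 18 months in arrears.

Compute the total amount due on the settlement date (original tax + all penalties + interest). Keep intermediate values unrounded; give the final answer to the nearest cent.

Penalty, months 1–2: 2 × 1% × €56,358.18 = €1,127.16…
Penalty, months 3–18: 16 × 1.5% × €56,358.18 = €13,525.96…
Interest: €56,358.18 × ((1 + 0.013)^18 − 1) = €56,358.18 × 0.2617404… = €14,751.2138…
Total = €56,358.18 + €14,653.1268 + €14,751.2138… = €85,762.52

€85,762.52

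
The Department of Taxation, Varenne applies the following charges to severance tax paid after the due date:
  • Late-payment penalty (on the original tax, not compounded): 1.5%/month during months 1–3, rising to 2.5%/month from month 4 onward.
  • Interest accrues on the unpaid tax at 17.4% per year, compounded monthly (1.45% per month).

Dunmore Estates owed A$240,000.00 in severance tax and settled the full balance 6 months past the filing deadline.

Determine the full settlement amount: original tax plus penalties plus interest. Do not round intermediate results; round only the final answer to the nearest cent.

A$290,451.69

Penalty, months 1–3: 3 × 1.5% × A$240,000.00 = A$10,800.00
Penalty, months 4–6: 3 × 2.5% × A$240,000.00 = A$18,000.00
Interest: A$240,000.00 × ((1 + 0.0145)^6 − 1) = A$240,000.00 × 0.0902154… = A$21,651.6935…
Total = A$240,000.00 + A$28,800.0000 + A$21,651.6935… = A$290,451.69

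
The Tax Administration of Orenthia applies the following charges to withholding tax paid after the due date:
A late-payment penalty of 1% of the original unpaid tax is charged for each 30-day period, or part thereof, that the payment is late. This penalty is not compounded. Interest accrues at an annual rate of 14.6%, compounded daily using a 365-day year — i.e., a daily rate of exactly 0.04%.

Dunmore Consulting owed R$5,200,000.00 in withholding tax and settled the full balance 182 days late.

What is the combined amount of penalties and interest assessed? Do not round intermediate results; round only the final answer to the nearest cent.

Penalty periods: ⌈182/30⌉ = 7; penalty = 7 × 1% × R$5,200,000.00 = R$364,000.00
Interest: R$5,200,000.00 × ((1 + 0.0004)^182 − 1) = R$5,200,000.00 × 0.07549976… = R$392,598.7369…
Penalties + interest = R$364,000.0000 + R$392,598.7369… = R$756,598.74

R$756,598.74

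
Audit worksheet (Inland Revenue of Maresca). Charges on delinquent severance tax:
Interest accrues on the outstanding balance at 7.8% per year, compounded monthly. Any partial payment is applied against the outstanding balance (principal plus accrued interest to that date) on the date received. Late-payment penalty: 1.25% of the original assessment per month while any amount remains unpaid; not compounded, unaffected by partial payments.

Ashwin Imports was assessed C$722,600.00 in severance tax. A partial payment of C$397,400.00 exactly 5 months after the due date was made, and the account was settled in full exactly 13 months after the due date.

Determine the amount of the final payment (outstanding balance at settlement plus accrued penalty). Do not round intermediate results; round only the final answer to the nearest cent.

Monthly rate = 7.8% ÷ 12 = 0.65%
Balance at month 5: C$722,600.0000 × (1 + 0.0065)^5 = C$746,391.7894…
After C$397,400.00 payment: C$746,391.7894… − C$397,400.00 = C$348,991.7894…
Balance at month 13: C$348,991.7894… × (1 + 0.0065)^8 = C$367,557.6307…
Penalty: 13 × 1.25% × C$722,600.00 = C$117,422.50
Final settlement = outstanding balance + penalty = C$367,557.6307… + C$117,422.50 = C$484,980.13

C$484,980.13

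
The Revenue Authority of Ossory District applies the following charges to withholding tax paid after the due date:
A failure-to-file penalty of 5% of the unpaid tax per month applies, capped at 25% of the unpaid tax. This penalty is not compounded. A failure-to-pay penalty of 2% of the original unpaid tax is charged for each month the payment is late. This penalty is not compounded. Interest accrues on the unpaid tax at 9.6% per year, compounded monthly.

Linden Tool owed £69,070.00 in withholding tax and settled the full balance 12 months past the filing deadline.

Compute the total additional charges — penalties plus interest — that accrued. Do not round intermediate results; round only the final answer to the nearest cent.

Failure-to-file: 12 × 5% × £69,070.00 = £41,442.00, capped at 25% × £69,070.00 = £17,267.50
Failure-to-pay penalty: 12 × 2% × £69,070.00 = £16,576.80
Interest (9.6%/yr ÷ 12 = 0.8%/month): £69,070.00 × ((1 + 0.008)^12 − 1) = £6,930.3936…
Penalties + interest = £33,844.3000 + £6,930.3936… = £40,774.69

£40,774.69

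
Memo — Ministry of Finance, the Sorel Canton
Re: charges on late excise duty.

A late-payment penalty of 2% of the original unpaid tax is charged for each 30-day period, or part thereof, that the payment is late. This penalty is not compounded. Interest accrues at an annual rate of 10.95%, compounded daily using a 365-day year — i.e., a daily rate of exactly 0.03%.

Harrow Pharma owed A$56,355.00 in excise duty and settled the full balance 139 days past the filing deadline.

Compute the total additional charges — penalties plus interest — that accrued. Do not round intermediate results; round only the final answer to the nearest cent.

A$8,034.82

Penalty periods: ⌈139/30⌉ = 5; penalty = 5 × 2% × A$56,355.00 = A$5,635.50
Interest: A$56,355.00 × ((1 + 0.0003)^139 − 1) = A$56,355.00 × 0.04257514… = A$2,399.3219…
Penalties + interest = A$5,635.5000 + A$2,399.3219… = A$8,034.82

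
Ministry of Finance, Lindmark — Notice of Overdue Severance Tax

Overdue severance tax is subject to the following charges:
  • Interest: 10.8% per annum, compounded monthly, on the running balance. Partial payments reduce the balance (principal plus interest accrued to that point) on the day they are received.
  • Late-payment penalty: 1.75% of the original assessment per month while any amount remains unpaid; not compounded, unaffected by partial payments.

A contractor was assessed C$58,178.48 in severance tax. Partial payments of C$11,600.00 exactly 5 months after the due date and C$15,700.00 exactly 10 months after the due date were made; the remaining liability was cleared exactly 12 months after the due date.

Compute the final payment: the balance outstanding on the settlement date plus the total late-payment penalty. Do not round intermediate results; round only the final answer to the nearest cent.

Monthly rate = 10.8% ÷ 12 = 0.9%
Balance at month 5: C$58,178.4800 × (1 + 0.009)^5 = C$60,844.0622…
After C$11,600.00 payment: C$60,844.0622… − C$11,600.00 = C$49,244.0622…
Balance at month 10: C$49,244.0622… × (1 + 0.009)^5 = C$51,500.2933…
After C$15,700.00 payment: C$51,500.2933… − C$15,700.00 = C$35,800.2933…
Balance at month 12: C$35,800.2933… × (1 + 0.009)^2 = C$36,447.5984…
Penalty: 12 × 1.75% × C$58,178.48 = C$12,217.48…
Final settlement = outstanding balance + penalty = C$36,447.5984… + C$12,217.48… = C$48,665.08

C$48,665.08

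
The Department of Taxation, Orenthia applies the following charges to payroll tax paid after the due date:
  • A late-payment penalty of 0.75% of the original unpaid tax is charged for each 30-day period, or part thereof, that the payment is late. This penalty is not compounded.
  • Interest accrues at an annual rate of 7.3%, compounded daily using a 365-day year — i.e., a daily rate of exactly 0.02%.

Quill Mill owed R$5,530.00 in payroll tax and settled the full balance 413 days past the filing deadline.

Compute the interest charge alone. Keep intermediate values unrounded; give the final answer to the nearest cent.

R$476.12

Interest: R$5,530.00 × ((1 + 0.0002)^413 − 1) = R$5,530.00 × 0.08609831… = R$476.1236…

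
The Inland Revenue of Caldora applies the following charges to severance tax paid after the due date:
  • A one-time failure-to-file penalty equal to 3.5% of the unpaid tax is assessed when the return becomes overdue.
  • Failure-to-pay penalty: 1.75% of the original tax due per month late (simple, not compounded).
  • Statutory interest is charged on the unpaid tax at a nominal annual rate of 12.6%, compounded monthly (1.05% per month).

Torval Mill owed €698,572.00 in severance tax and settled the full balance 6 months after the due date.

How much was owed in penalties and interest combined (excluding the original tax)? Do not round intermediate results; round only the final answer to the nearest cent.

Failure-to-file penalty: 3.5% × €698,572.00 = €24,450.02
Failure-to-pay penalty = 1.75% × €698,572.00 × 6 mo = €73,350.06
Interest: €698,572.00 × ((1 + 0.0105)^6 − 1) = €698,572.00 × 0.0646771… = €45,181.6010…
Penalties + interest = €97,800.0800 + €45,181.6010… = €142,981.68

€142,981.68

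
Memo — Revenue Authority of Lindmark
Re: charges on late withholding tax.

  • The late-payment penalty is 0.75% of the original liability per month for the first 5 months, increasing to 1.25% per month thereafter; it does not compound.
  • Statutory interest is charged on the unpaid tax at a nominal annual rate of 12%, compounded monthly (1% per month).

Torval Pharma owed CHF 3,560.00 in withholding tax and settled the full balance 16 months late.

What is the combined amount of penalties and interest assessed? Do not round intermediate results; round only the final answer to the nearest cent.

Penalty, months 1–5: 5 × 0.75% × CHF 3,560.00 = CHF 133.50
Penalty, months 6–16: 11 × 1.25% × CHF 3,560.00 = CHF 489.50
Interest: CHF 3,560.00 × ((1 + 0.01)^16 − 1) = CHF 3,560.00 × 0.1725786… = CHF 614.3800…
Penalties + interest = CHF 623.0000 + CHF 614.3800… = CHF 1,237.38

CHF 1,237.38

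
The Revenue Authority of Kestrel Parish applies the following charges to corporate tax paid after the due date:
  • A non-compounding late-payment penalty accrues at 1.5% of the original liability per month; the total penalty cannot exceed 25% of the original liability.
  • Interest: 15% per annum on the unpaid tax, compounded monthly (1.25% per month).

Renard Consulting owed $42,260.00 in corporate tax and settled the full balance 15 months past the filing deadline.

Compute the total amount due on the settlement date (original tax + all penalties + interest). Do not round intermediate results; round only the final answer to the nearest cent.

Penalty: 15 × 1.5% × $42,260.00 = $9,508.50 (below the 25% cap of $10,565.00)
Interest: $42,260.00 × ((1 + 0.0125)^15 − 1) = $42,260.00 × 0.2048292… = $8,656.0813…
Total = $42,260.00 + $9,508.5000 + $8,656.0813… = $60,424.58

$60,424.58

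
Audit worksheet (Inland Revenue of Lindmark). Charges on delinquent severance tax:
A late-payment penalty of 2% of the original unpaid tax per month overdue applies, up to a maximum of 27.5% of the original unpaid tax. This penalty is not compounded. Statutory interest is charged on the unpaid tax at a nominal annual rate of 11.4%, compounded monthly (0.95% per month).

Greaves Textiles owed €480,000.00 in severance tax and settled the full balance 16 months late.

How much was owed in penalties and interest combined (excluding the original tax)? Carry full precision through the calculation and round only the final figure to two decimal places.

€210,396.14

Penalty (uncapped): 16 × 2% × €480,000.00 = €153,600.00; cap = 27.5% × €480,000.00 = €132,000.00 → penalty = €132,000.00
Interest: €480,000.00 × ((1 + 0.0095)^16 − 1) = €480,000.00 × 0.1633253… = €78,396.1430…
Penalties + interest = €132,000.0000 + €78,396.1430… = €210,396.14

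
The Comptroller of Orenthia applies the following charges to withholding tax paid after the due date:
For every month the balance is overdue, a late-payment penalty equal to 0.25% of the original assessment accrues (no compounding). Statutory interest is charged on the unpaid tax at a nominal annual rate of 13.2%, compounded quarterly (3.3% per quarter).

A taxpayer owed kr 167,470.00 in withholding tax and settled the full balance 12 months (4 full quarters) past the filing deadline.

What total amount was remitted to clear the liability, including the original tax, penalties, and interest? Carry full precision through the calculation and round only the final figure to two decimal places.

kr 195,718.66

Late-payment penalty: 12 × 0.25% × kr 167,470.00 = kr 5,024.10
Interest: kr 167,470.00 × ((1 + 0.033)^4 − 1) = kr 167,470.00 × 0.1386789… = kr 23,224.5611…
Total = kr 167,470.00 + kr 5,024.1000 + kr 23,224.5611… = kr 195,718.66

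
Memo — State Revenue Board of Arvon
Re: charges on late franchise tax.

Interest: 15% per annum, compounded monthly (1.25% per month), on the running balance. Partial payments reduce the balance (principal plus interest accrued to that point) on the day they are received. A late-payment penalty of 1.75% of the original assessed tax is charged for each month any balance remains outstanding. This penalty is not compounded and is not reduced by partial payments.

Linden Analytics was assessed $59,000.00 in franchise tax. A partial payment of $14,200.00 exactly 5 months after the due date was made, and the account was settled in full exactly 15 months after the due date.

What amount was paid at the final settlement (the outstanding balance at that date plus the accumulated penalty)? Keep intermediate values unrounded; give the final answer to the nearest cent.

Balance at month 5: $59,000.0000 × (1 + 0.0125)^5 = $62,780.8471…
After $14,200.00 payment: $62,780.8471… − $14,200.00 = $48,580.8471…
Balance at month 15: $48,580.8471… × (1 + 0.0125)^10 = $55,006.6760…
Penalty: 15 × 1.75% × $59,000.00 = $15,487.50
Final settlement = outstanding balance + penalty = $55,006.6760… + $15,487.50 = $70,494.18

$70,494.18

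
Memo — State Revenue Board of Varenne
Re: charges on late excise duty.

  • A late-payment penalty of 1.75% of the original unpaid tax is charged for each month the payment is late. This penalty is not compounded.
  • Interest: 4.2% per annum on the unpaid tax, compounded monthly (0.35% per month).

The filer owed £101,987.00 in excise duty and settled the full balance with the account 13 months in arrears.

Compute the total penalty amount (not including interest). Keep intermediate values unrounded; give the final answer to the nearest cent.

£23,202.04

Late-payment penalty = 1.75% × £101,987.00 × 13 mo = £23,202.04…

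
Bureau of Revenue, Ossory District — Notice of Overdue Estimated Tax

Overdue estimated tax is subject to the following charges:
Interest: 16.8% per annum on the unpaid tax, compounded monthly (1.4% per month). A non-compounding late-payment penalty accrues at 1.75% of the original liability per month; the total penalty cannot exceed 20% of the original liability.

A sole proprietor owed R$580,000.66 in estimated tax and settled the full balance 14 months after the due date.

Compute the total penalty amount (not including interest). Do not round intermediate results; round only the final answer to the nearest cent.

Penalty (uncapped): 14 × 1.75% × R$580,000.66 = R$142,100.16…; cap = 20% × R$580,000.66 = R$116,000.13… → penalty = R$116,000.13…

R$116,000.13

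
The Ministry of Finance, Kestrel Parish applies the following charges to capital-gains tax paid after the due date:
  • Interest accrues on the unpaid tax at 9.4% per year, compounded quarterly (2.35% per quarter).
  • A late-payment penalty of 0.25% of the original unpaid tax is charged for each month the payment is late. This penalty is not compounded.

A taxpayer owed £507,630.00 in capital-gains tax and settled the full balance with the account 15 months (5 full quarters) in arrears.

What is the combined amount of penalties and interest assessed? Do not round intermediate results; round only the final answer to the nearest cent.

Late-payment penalty: 15 × 0.25% × £507,630.00 = £19,036.13…
Interest: £507,630.00 × ((1 + 0.0235)^5 − 1) = £507,630.00 × 0.1231538… = £62,516.5690…
Penalties + interest = £19,036.1250 + £62,516.5690… = £81,552.69

£81,552.69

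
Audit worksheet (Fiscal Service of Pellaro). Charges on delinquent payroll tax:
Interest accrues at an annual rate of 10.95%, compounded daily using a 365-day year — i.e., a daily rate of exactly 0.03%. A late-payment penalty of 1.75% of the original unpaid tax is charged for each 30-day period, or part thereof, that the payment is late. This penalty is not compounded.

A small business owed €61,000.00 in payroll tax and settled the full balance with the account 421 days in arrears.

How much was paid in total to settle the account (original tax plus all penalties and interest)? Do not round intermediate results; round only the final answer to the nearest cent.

Penalty periods: ⌈421/30⌉ = 15; penalty = 15 × 1.75% × €61,000.00 = €16,012.50
Interest: €61,000.00 × ((1 + 0.0003)^421 − 1) = €61,000.00 × 0.13460101… = €8,210.6618…
Total = €61,000.00 + €16,012.5000 + €8,210.6618… = €85,223.16

€85,223.16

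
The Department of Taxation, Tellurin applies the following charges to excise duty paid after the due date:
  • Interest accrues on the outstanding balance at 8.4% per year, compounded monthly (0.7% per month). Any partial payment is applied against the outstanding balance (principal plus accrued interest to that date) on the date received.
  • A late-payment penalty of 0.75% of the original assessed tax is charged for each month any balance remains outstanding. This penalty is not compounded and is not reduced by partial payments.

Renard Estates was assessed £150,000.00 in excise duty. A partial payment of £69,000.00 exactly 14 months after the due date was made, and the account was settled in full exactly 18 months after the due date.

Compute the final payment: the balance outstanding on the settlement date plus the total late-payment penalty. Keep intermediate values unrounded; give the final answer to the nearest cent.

£119,365.28

Balance at month 14: £150,000.0000 × (1 + 0.007)^14 = £165,387.9434…
After £69,000.00 payment: £165,387.9434… − £69,000.00 = £96,387.9434…
Balance at month 18: £96,387.9434… × (1 + 0.007)^4 = £99,115.2764…
Penalty: 18 × 0.75% × £150,000.00 = £20,250.00
Final settlement = outstanding balance + penalty = £99,115.2764… + £20,250.00 = £119,365.28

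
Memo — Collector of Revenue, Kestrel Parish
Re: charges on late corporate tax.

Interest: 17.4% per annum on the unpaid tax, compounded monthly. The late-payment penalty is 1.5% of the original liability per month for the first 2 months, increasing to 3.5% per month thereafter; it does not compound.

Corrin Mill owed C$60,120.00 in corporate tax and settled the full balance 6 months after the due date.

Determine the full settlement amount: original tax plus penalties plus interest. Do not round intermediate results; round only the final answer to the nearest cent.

C$75,764.15

Penalty, months 1–2: 2 × 1.5% × C$60,120.00 = C$1,803.60
Penalty, months 3–6: 4 × 3.5% × C$60,120.00 = C$8,416.80
Interest (17.4%/yr ÷ 12 = 1.45%/month): C$60,120.00 × ((1 + 0.0145)^6 − 1) = C$5,423.7492…
Total = C$60,120.00 + C$10,220.4000 + C$5,423.7492… = C$75,764.15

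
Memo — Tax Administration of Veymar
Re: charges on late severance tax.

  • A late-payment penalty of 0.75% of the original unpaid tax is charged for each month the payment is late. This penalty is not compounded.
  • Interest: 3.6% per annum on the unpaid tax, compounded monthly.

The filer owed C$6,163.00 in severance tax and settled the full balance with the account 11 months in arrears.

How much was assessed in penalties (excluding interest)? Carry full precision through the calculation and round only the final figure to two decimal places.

Late-payment penalty = 0.75% × C$6,163.00 × 11 mo = C$508.45…

C$508.45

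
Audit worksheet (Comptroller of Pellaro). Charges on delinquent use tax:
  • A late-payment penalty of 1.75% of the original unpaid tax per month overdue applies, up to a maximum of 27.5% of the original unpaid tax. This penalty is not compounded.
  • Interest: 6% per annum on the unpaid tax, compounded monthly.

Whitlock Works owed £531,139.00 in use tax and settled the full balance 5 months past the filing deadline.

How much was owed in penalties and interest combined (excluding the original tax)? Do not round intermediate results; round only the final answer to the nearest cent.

£59,886.59

Penalty: 5 × 1.75% × £531,139.00 = £46,474.66… (below the 27.5% cap of £146,063.23…)
Interest (6%/yr ÷ 12 = 0.5%/month): £531,139.00 × ((1 + 0.005)^5 − 1) = £13,411.9253…
Penalties + interest = £46,474.6625 + £13,411.9253… = £59,886.59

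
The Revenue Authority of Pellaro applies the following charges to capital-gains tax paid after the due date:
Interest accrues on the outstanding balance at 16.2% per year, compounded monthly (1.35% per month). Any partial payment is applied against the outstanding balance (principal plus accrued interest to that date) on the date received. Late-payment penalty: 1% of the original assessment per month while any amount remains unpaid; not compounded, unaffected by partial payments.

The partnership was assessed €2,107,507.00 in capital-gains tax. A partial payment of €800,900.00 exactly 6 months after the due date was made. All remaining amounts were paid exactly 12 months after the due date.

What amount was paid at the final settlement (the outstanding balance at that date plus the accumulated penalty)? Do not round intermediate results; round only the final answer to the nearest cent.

Balance at month 6: €2,107,507.0000 × (1 + 0.0135)^6 = €2,284,081.2251…
After €800,900.00 payment: €2,284,081.2251… − €800,900.00 = €1,483,181.2251…
Balance at month 12: €1,483,181.2251… × (1 + 0.0135)^6 = €1,607,447.2776…
Penalty: 12 × 1% × €2,107,507.00 = €252,900.84
Final settlement = outstanding balance + penalty = €1,607,447.2776… + €252,900.84 = €1,860,348.12

€1,860,348.12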